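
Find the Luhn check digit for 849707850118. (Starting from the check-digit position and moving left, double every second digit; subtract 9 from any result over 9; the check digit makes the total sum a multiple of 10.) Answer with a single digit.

6

Partial digits right→left: 8 1 1 0 5 8 7 0 7 9 4 8
Double every second digit counting from the check-digit position (so the 1st, 3rd, 5th, ... of the partial from the right).
  doubled (with −9 where >9): 7 2 1 5 5 8 → sum 28
  kept as-is: 1 0 8 0 9 8 → sum 26
Total = 28 + 26 = 54.
Check digit = (10 − (54 mod 10)) mod 10 = 6.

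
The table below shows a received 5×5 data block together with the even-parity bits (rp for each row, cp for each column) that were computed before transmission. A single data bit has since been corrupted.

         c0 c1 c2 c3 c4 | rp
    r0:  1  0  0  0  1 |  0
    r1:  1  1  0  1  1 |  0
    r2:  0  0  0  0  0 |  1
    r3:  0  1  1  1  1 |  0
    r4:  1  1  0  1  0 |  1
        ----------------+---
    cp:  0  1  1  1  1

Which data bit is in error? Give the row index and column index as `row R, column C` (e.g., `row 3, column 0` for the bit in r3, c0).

Recompute each row's even parity and compare to rp:
  r0: data parity 0, sent rp 0 → ok
  r1: data parity 0, sent rp 0 → ok
  r2: data parity 0, sent rp 1 → mismatch
  r3: data parity 0, sent rp 0 → ok
  r4: data parity 1, sent rp 1 → ok
Recompute each column's even parity and compare to cp:
  c0: data parity 1, sent cp 0 → mismatch
  c1: data parity 1, sent cp 1 → ok
  c2: data parity 1, sent cp 1 → ok
  c3: data parity 1, sent cp 1 → ok
  c4: data parity 1, sent cp 1 → ok
Exactly one row (r2) and one column (c0) fail → the flipped bit is at their intersection.

row 2, column 0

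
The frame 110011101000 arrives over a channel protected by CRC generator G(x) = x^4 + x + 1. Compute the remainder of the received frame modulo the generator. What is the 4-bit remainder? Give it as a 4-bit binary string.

0000

Modulo-2 division of 110011101000 by 10011:
  pos 0: 11001 XOR 10011 = 01010
  pos 1: 10101 XOR 10011 = 00110
  pos 3: 11010 XOR 10011 = 01001
  pos 4: 10011 XOR 10011 = 00000
Remainder = 0000 (zero — the frame passes the CRC check).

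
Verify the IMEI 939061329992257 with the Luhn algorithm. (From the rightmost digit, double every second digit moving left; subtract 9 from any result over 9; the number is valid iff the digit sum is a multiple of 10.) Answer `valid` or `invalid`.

From the right, keep odd positions and double even positions (subtract 9 from any doubled value over 9):
  doubled (positions 2,4,...): 1 4 9 4 2 0 6 → sum 26
  kept (positions 1,3,...): 7 2 9 9 3 6 9 9 → sum 54
Total = 80.
80 mod 10 = 0, so the number is valid.

valid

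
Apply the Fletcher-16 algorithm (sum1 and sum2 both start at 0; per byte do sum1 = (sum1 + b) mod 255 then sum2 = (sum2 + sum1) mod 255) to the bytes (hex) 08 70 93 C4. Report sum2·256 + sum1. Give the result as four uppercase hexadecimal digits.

5DD0

Running sums (mod 255):
  after byte 0 (08): sum1=8, sum2=8
  after byte 1 (70): sum1=120, sum2=128
  after byte 2 (93): sum1=12, sum2=140
  after byte 3 (C4): sum1=208, sum2=93
Checksum = sum2·256 + sum1 = 93·256 + 208 = 24016 = 0x5DD0.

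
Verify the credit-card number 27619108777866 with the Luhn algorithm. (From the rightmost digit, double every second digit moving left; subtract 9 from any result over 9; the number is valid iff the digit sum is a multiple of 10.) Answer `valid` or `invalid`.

From the right, keep odd positions and double even positions (subtract 9 from any doubled value over 9):
  doubled (positions 2,4,...): 3 5 5 0 9 3 4 → sum 29
  kept (positions 1,3,...): 6 8 7 8 1 1 7 → sum 38
Total = 67.
67 mod 10 = 7, so the number is invalid.

invalid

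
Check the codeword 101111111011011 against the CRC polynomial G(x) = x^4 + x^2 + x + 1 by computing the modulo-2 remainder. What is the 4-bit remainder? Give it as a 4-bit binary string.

0000

Modulo-2 division of 101111111011011 by 10111:
  pos 0: 10111 XOR 10111 = 00000
  pos 5: 11110 XOR 10111 = 01001
  pos 6: 10011 XOR 10111 = 00100
  pos 8: 10010 XOR 10111 = 00101
  pos 10: 10111 XOR 10111 = 00000
Remainder = 0000 (zero — the frame passes the CRC check).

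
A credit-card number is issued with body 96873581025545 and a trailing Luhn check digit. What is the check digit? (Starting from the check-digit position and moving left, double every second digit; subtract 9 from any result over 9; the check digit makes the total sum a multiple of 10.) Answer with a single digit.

6

Partial digits right→left: 5 4 5 5 2 0 1 8 5 3 7 8 6 9
Double every second digit counting from the check-digit position (so the 1st, 3rd, 5th, ... of the partial from the right).
  doubled (with −9 where >9): 1 1 4 2 1 5 3 → sum 17
  kept as-is: 4 5 0 8 3 8 9 → sum 37
Total = 17 + 37 = 54.
Check digit = (10 − (54 mod 10)) mod 10 = 6.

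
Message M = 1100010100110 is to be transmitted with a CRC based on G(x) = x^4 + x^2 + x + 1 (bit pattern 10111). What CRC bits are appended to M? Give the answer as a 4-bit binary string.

Append 4 zeros: 11000101001100000. Divide by 10111 (XOR where the leading bit is 1):
  pos 0: 11000 XOR 10111 = 01111
  pos 1: 11111 XOR 10111 = 01000
  pos 2: 10000 XOR 10111 = 00111
  pos 4: 11110 XOR 10111 = 01001
  pos 5: 10010 XOR 10111 = 00101
  pos 7: 10111 XOR 10111 = 00000
Remainder (last 4 bits) = 0000. This is the CRC / FCS.

0000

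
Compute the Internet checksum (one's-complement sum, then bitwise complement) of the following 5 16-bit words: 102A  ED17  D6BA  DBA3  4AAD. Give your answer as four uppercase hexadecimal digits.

05B2

One's-complement addition (fold any carry out of bit 15 back into bit 0):
  0x102A + 0xED17 = 0x0FD41
  0xFD41 + 0xD6BA = 0x1D3FB → wrap carry → 0xD3FC
  0xD3FC + 0xDBA3 = 0x1AF9F → wrap carry → 0xAFA0
  0xAFA0 + 0x4AAD = 0x0FA4D
One's-complement sum = 0xFA4D.
Checksum = ~0xFA4D & 0xFFFF = 0x05B2.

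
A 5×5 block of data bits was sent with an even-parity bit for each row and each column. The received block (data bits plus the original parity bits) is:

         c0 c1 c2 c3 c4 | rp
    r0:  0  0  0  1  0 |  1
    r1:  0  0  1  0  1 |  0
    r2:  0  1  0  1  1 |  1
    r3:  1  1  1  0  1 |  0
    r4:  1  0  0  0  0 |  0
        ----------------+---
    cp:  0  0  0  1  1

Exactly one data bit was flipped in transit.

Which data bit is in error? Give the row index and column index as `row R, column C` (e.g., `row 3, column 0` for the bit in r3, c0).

Recompute each row's even parity and compare to rp:
  r0: data parity 1, sent rp 1 → ok
  r1: data parity 0, sent rp 0 → ok
  r2: data parity 1, sent rp 1 → ok
  r3: data parity 0, sent rp 0 → ok
  r4: data parity 1, sent rp 0 → mismatch
Recompute each column's even parity and compare to cp:
  c0: data parity 0, sent cp 0 → ok
  c1: data parity 0, sent cp 0 → ok
  c2: data parity 0, sent cp 0 → ok
  c3: data parity 0, sent cp 1 → mismatch
  c4: data parity 1, sent cp 1 → ok
Exactly one row (r4) and one column (c3) fail → the flipped bit is at their intersection.

row 4, column 3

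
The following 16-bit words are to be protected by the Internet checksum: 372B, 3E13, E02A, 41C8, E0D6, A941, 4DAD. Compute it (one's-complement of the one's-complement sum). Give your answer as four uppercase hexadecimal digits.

9108

One's-complement addition (fold any carry out of bit 15 back into bit 0):
  0x372B + 0x3E13 = 0x0753E
  0x753E + 0xE02A = 0x15568 → wrap carry → 0x5569
  0x5569 + 0x41C8 = 0x09731
  0x9731 + 0xE0D6 = 0x17807 → wrap carry → 0x7808
  0x7808 + 0xA941 = 0x12149 → wrap carry → 0x214A
  0x214A + 0x4DAD = 0x06EF7
One's-complement sum = 0x6EF7.
Checksum = ~0x6EF7 & 0xFFFF = 0x9108.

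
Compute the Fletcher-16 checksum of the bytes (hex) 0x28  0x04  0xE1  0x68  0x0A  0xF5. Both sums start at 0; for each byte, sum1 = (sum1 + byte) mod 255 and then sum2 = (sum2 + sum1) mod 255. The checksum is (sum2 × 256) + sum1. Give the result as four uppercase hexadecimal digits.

CF76

Running sums (mod 255):
  after byte 0 (0x28): sum1=40, sum2=40
  after byte 1 (0x04): sum1=44, sum2=84
  after byte 2 (0xE1): sum1=14, sum2=98
  after byte 3 (0x68): sum1=118, sum2=216
  after byte 4 (0x0A): sum1=128, sum2=89
  after byte 5 (0xF5): sum1=118, sum2=207
Checksum = sum2·256 + sum1 = 207·256 + 118 = 53110 = 0xCF76.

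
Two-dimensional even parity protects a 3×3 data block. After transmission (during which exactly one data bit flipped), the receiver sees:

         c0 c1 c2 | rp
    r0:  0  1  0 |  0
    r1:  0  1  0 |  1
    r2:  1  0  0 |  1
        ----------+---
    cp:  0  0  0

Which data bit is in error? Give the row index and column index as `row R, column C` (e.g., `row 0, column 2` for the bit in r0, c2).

Recompute each row's even parity and compare to rp:
  r0: data parity 1, sent rp 0 → mismatch
  r1: data parity 1, sent rp 1 → ok
  r2: data parity 1, sent rp 1 → ok
Recompute each column's even parity and compare to cp:
  c0: data parity 1, sent cp 0 → mismatch
  c1: data parity 0, sent cp 0 → ok
  c2: data parity 0, sent cp 0 → ok
Exactly one row (r0) and one column (c0) fail → the flipped bit is at their intersection.

row 0, column 0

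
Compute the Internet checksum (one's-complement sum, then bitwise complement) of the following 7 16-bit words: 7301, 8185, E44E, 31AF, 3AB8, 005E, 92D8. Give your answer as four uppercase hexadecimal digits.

278C

One's-complement addition (fold any carry out of bit 15 back into bit 0):
  0x7301 + 0x8185 = 0x0F486
  0xF486 + 0xE44E = 0x1D8D4 → wrap carry → 0xD8D5
  0xD8D5 + 0x31AF = 0x10A84 → wrap carry → 0x0A85
  0x0A85 + 0x3AB8 = 0x0453D
  0x453D + 0x005E = 0x0459B
  0x459B + 0x92D8 = 0x0D873
One's-complement sum = 0xD873.
Checksum = ~0xD873 & 0xFFFF = 0x278C.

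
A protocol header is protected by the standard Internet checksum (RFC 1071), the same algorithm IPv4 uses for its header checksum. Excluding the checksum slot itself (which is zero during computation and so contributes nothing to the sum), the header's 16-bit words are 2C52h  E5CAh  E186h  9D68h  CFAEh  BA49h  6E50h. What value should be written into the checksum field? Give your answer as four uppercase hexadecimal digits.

One's-complement addition (fold any carry out of bit 15 back into bit 0):
  0x2C52 + 0xE5CA = 0x1121C → wrap carry → 0x121D
  0x121D + 0xE186 = 0x0F3A3
  0xF3A3 + 0x9D68 = 0x1910B → wrap carry → 0x910C
  0x910C + 0xCFAE = 0x160BA → wrap carry → 0x60BB
  0x60BB + 0xBA49 = 0x11B04 → wrap carry → 0x1B05
  0x1B05 + 0x6E50 = 0x08955
One's-complement sum = 0x8955.
Checksum = ~0x8955 & 0xFFFF = 0x76AA.

76AA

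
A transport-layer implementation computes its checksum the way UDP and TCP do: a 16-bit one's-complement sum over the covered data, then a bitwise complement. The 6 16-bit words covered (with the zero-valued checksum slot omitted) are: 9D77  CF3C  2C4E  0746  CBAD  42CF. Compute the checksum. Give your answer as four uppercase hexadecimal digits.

513A

One's-complement addition (fold any carry out of bit 15 back into bit 0):
  0x9D77 + 0xCF3C = 0x16CB3 → wrap carry → 0x6CB4
  0x6CB4 + 0x2C4E = 0x09902
  0x9902 + 0x0746 = 0x0A048
  0xA048 + 0xCBAD = 0x16BF5 → wrap carry → 0x6BF6
  0x6BF6 + 0x42CF = 0x0AEC5
One's-complement sum = 0xAEC5.
Checksum = ~0xAEC5 & 0xFFFF = 0x513A.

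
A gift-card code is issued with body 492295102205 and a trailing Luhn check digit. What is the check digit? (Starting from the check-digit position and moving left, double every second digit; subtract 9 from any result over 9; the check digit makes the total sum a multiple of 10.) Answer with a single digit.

3

Partial digits right→left: 5 0 2 2 0 1 5 9 2 2 9 4
Double every second digit counting from the check-digit position (so the 1st, 3rd, 5th, ... of the partial from the right).
  doubled (with −9 where >9): 1 4 0 1 4 9 → sum 19
  kept as-is: 0 2 1 9 2 4 → sum 18
Total = 19 + 18 = 37.
Check digit = (10 − (37 mod 10)) mod 10 = 3.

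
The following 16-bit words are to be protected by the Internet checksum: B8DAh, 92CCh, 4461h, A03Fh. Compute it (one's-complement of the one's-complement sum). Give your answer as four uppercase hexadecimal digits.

CFB7

One's-complement addition (fold any carry out of bit 15 back into bit 0):
  0xB8DA + 0x92CC = 0x14BA6 → wrap carry → 0x4BA7
  0x4BA7 + 0x4461 = 0x09008
  0x9008 + 0xA03F = 0x13047 → wrap carry → 0x3048
One's-complement sum = 0x3048.
Checksum = ~0x3048 & 0xFFFF = 0xCFB7.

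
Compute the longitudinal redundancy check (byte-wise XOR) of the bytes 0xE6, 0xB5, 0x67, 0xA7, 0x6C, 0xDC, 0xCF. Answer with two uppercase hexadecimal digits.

EC

XOR the bytes together:
  start with 0xE6
  0xE6 ⊕ 0xB5 = 0x53
  0x53 ⊕ 0x67 = 0x34
  0x34 ⊕ 0xA7 = 0x93
  0x93 ⊕ 0x6C = 0xFF
  0xFF ⊕ 0xDC = 0x23
  0x23 ⊕ 0xCF = 0xEC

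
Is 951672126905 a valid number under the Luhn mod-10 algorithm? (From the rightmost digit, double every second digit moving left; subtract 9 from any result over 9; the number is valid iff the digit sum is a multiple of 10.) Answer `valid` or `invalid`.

From the right, keep odd positions and double even positions (subtract 9 from any doubled value over 9):
  doubled (positions 2,4,...): 0 3 2 5 2 9 → sum 21
  kept (positions 1,3,...): 5 9 2 2 6 5 → sum 29
Total = 50.
50 mod 10 = 0, so the number is valid.

valid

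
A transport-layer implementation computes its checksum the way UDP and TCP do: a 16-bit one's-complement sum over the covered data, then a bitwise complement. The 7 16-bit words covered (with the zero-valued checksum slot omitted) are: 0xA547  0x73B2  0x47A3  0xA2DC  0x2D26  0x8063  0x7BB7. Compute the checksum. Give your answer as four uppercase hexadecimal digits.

D344

One's-complement addition (fold any carry out of bit 15 back into bit 0):
  0xA547 + 0x73B2 = 0x118F9 → wrap carry → 0x18FA
  0x18FA + 0x47A3 = 0x0609D
  0x609D + 0xA2DC = 0x10379 → wrap carry → 0x037A
  0x037A + 0x2D26 = 0x030A0
  0x30A0 + 0x8063 = 0x0B103
  0xB103 + 0x7BB7 = 0x12CBA → wrap carry → 0x2CBB
One's-complement sum = 0x2CBB.
Checksum = ~0x2CBB & 0xFFFF = 0xD344.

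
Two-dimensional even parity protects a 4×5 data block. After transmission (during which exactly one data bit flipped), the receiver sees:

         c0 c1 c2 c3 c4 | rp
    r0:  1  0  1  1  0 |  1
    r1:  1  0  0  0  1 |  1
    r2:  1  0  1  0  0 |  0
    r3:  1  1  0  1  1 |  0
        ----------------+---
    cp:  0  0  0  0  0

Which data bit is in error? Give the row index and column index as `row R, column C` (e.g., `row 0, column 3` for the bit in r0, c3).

row 1, column 1

Recompute each row's even parity and compare to rp:
  r0: data parity 1, sent rp 1 → ok
  r1: data parity 0, sent rp 1 → mismatch
  r2: data parity 0, sent rp 0 → ok
  r3: data parity 0, sent rp 0 → ok
Recompute each column's even parity and compare to cp:
  c0: data parity 0, sent cp 0 → ok
  c1: data parity 1, sent cp 0 → mismatch
  c2: data parity 0, sent cp 0 → ok
  c3: data parity 0, sent cp 0 → ok
  c4: data parity 0, sent cp 0 → ok
Exactly one row (r1) and one column (c1) fail → the flipped bit is at their intersection.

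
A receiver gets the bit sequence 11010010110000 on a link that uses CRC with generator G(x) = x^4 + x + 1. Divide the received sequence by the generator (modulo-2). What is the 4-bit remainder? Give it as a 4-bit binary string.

Modulo-2 division of 11010010110000 by 10011:
  pos 0: 11010 XOR 10011 = 01001
  pos 1: 10010 XOR 10011 = 00001
  pos 5: 11011 XOR 10011 = 01000
  pos 6: 10000 XOR 10011 = 00011
  pos 9: 11000 XOR 10011 = 01011
Remainder = 1011 (nonzero — an error is detected).

1011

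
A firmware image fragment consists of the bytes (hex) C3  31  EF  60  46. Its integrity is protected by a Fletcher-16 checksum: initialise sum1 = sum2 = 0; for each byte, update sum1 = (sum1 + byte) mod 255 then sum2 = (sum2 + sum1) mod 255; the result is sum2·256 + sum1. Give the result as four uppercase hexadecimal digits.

Running sums (mod 255):
  after byte 0 (C3): sum1=195, sum2=195
  after byte 1 (31): sum1=244, sum2=184
  after byte 2 (EF): sum1=228, sum2=157
  after byte 3 (60): sum1=69, sum2=226
  after byte 4 (46): sum1=139, sum2=110
Checksum = sum2·256 + sum1 = 110·256 + 139 = 28299 = 0x6E8B.

6E8B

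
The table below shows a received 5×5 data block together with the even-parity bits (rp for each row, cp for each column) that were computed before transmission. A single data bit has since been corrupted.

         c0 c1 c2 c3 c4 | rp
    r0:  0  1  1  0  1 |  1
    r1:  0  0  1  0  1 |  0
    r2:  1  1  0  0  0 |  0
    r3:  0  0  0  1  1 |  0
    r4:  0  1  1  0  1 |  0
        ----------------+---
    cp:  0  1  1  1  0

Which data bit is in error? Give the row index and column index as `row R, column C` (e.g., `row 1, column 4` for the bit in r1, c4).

row 4, column 0

Recompute each row's even parity and compare to rp:
  r0: data parity 1, sent rp 1 → ok
  r1: data parity 0, sent rp 0 → ok
  r2: data parity 0, sent rp 0 → ok
  r3: data parity 0, sent rp 0 → ok
  r4: data parity 1, sent rp 0 → mismatch
Recompute each column's even parity and compare to cp:
  c0: data parity 1, sent cp 0 → mismatch
  c1: data parity 1, sent cp 1 → ok
  c2: data parity 1, sent cp 1 → ok
  c3: data parity 1, sent cp 1 → ok
  c4: data parity 0, sent cp 0 → ok
Exactly one row (r4) and one column (c0) fail → the flipped bit is at their intersection.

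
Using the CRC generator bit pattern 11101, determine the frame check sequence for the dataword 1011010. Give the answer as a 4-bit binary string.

Append 4 zeros: 10110100000. Divide by 11101 (XOR where the leading bit is 1):
  pos 0: 10110 XOR 11101 = 01011
  pos 1: 10111 XOR 11101 = 01010
  pos 2: 10100 XOR 11101 = 01001
  pos 3: 10010 XOR 11101 = 01111
  pos 4: 11110 XOR 11101 = 00011
Remainder (last 4 bits) = 1100. This is the CRC / FCS.

1100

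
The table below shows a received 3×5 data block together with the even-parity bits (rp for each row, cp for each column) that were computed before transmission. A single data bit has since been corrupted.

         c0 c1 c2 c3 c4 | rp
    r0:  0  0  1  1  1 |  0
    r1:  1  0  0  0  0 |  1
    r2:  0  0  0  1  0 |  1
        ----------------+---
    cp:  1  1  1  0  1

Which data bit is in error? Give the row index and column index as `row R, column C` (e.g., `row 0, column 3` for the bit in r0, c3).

Recompute each row's even parity and compare to rp:
  r0: data parity 1, sent rp 0 → mismatch
  r1: data parity 1, sent rp 1 → ok
  r2: data parity 1, sent rp 1 → ok
Recompute each column's even parity and compare to cp:
  c0: data parity 1, sent cp 1 → ok
  c1: data parity 0, sent cp 1 → mismatch
  c2: data parity 1, sent cp 1 → ok
  c3: data parity 0, sent cp 0 → ok
  c4: data parity 1, sent cp 1 → ok
Exactly one row (r0) and one column (c1) fail → the flipped bit is at their intersection.

row 0, column 1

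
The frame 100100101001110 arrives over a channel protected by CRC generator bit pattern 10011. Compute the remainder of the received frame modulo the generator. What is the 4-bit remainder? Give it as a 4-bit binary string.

0000

Modulo-2 division of 100100101001110 by 10011:
  pos 0: 10010 XOR 10011 = 00001
  pos 4: 10101 XOR 10011 = 00110
  pos 6: 11000 XOR 10011 = 01011
  pos 7: 10111 XOR 10011 = 00100
  pos 9: 10011 XOR 10011 = 00000
Remainder = 0000 (zero — the frame passes the CRC check).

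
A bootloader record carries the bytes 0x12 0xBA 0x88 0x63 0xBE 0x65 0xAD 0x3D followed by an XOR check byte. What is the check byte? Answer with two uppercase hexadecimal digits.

08

XOR the bytes together:
  start with 0x12
  0x12 ⊕ 0xBA = 0xA8
  0xA8 ⊕ 0x88 = 0x20
  0x20 ⊕ 0x63 = 0x43
  0x43 ⊕ 0xBE = 0xFD
  0xFD ⊕ 0x65 = 0x98
  0x98 ⊕ 0xAD = 0x35
  0x35 ⊕ 0x3D = 0x08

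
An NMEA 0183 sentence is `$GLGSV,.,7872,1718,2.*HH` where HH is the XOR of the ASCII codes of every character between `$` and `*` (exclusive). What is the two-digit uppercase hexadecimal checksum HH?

7E

XOR the ASCII codes of the payload characters:
  'G' = 0x47 → acc = 0x47
  'L' = 0x4C → acc = 0x0B
  'G' = 0x47 → acc = 0x4C
  'S' = 0x53 → acc = 0x1F
  'V' = 0x56 → acc = 0x49
  ',' = 0x2C → acc = 0x65
  '.' = 0x2E → acc = 0x4B
  ',' = 0x2C → acc = 0x67
  '7' = 0x37 → acc = 0x50
  '8' = 0x38 → acc = 0x68
  '7' = 0x37 → acc = 0x5F
  '2' = 0x32 → acc = 0x6D
  ',' = 0x2C → acc = 0x41
  '1' = 0x31 → acc = 0x70
  '7' = 0x37 → acc = 0x47
  '1' = 0x31 → acc = 0x76
  '8' = 0x38 → acc = 0x4E
  ',' = 0x2C → acc = 0x62
  '2' = 0x32 → acc = 0x50
  '.' = 0x2E → acc = 0x7E
Checksum = 0x7E.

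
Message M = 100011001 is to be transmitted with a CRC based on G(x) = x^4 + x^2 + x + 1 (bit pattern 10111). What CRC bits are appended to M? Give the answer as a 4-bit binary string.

1010

Append 4 zeros: 1000110010000. Divide by 10111 (XOR where the leading bit is 1):
  pos 0: 10001 XOR 10111 = 00110
  pos 2: 11010 XOR 10111 = 01101
  pos 3: 11010 XOR 10111 = 01101
  pos 4: 11011 XOR 10111 = 01100
  pos 5: 11000 XOR 10111 = 01111
  pos 6: 11110 XOR 10111 = 01001
  pos 7: 10010 XOR 10111 = 00101
Remainder (last 4 bits) = 1010. This is the CRC / FCS.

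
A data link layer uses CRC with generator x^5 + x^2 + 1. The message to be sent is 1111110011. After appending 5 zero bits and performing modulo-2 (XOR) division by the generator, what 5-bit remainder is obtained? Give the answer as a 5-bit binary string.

Append 5 zeros: 111111001100000. Divide by 100101 (XOR where the leading bit is 1):
  pos 0: 111111 XOR 100101 = 011010
  pos 1: 110100 XOR 100101 = 010001
  pos 2: 100010 XOR 100101 = 000111
  pos 5: 111110 XOR 100101 = 011011
  pos 6: 110110 XOR 100101 = 010011
  pos 7: 100110 XOR 100101 = 000011
Remainder (last 5 bits) = 01100. This is the CRC / FCS.

01100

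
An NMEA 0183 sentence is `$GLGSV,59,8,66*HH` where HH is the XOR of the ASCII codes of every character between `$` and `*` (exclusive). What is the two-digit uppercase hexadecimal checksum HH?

51

XOR the ASCII codes of the payload characters:
  'G' = 0x47 → acc = 0x47
  'L' = 0x4C → acc = 0x0B
  'G' = 0x47 → acc = 0x4C
  'S' = 0x53 → acc = 0x1F
  'V' = 0x56 → acc = 0x49
  ',' = 0x2C → acc = 0x65
  '5' = 0x35 → acc = 0x50
  '9' = 0x39 → acc = 0x69
  ',' = 0x2C → acc = 0x45
  '8' = 0x38 → acc = 0x7D
  ',' = 0x2C → acc = 0x51
  '6' = 0x36 → acc = 0x67
  '6' = 0x36 → acc = 0x51
Checksum = 0x51.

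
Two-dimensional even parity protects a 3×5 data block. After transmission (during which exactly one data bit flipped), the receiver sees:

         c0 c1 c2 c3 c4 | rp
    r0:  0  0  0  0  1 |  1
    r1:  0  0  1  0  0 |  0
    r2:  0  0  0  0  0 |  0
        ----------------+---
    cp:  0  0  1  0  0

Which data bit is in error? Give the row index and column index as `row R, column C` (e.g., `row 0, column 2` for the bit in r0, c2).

row 1, column 4

Recompute each row's even parity and compare to rp:
  r0: data parity 1, sent rp 1 → ok
  r1: data parity 1, sent rp 0 → mismatch
  r2: data parity 0, sent rp 0 → ok
Recompute each column's even parity and compare to cp:
  c0: data parity 0, sent cp 0 → ok
  c1: data parity 0, sent cp 0 → ok
  c2: data parity 1, sent cp 1 → ok
  c3: data parity 0, sent cp 0 → ok
  c4: data parity 1, sent cp 0 → mismatch
Exactly one row (r1) and one column (c4) fail → the flipped bit is at their intersection.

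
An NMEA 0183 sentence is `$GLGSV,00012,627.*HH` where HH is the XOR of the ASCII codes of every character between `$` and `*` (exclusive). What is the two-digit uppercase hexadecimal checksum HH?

67

XOR the ASCII codes of the payload characters:
  'G' = 0x47 → acc = 0x47
  'L' = 0x4C → acc = 0x0B
  'G' = 0x47 → acc = 0x4C
  'S' = 0x53 → acc = 0x1F
  'V' = 0x56 → acc = 0x49
  ',' = 0x2C → acc = 0x65
  '0' = 0x30 → acc = 0x55
  '0' = 0x30 → acc = 0x65
  '0' = 0x30 → acc = 0x55
  '1' = 0x31 → acc = 0x64
  '2' = 0x32 → acc = 0x56
  ',' = 0x2C → acc = 0x7A
  '6' = 0x36 → acc = 0x4C
  '2' = 0x32 → acc = 0x7E
  '7' = 0x37 → acc = 0x49
  '.' = 0x2E → acc = 0x67
Checksum = 0x67.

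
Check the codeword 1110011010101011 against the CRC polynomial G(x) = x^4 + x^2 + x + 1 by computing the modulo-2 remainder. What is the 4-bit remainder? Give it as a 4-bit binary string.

Modulo-2 division of 1110011010101011 by 10111:
  pos 0: 11100 XOR 10111 = 01011
  pos 1: 10111 XOR 10111 = 00000
  pos 6: 10101 XOR 10111 = 00010
  pos 9: 10010 XOR 10111 = 00101
  pos 11: 10111 XOR 10111 = 00000
Remainder = 0000 (zero — the frame passes the CRC check).

0000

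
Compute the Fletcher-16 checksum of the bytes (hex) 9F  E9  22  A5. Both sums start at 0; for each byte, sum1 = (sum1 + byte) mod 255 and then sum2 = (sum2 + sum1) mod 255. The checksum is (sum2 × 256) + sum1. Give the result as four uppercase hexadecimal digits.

2651

Running sums (mod 255):
  after byte 0 (9F): sum1=159, sum2=159
  after byte 1 (E9): sum1=137, sum2=41
  after byte 2 (22): sum1=171, sum2=212
  after byte 3 (A5): sum1=81, sum2=38
Checksum = sum2·256 + sum1 = 38·256 + 81 = 9809 = 0x2651.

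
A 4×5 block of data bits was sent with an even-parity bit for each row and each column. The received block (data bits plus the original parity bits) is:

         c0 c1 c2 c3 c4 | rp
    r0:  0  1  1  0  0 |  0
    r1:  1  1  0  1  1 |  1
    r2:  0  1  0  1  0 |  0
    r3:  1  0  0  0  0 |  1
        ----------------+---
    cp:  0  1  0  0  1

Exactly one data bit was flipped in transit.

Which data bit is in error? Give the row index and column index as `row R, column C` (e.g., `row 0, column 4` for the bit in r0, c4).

Recompute each row's even parity and compare to rp:
  r0: data parity 0, sent rp 0 → ok
  r1: data parity 0, sent rp 1 → mismatch
  r2: data parity 0, sent rp 0 → ok
  r3: data parity 1, sent rp 1 → ok
Recompute each column's even parity and compare to cp:
  c0: data parity 0, sent cp 0 → ok
  c1: data parity 1, sent cp 1 → ok
  c2: data parity 1, sent cp 0 → mismatch
  c3: data parity 0, sent cp 0 → ok
  c4: data parity 1, sent cp 1 → ok
Exactly one row (r1) and one column (c2) fail → the flipped bit is at their intersection.

row 1, column 2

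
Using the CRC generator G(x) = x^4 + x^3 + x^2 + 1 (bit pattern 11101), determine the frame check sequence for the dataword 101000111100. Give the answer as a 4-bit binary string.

Append 4 zeros: 1010001111000000. Divide by 11101 (XOR where the leading bit is 1):
  pos 0: 10100 XOR 11101 = 01001
  pos 1: 10010 XOR 11101 = 01111
  pos 2: 11111 XOR 11101 = 00010
  pos 5: 10111 XOR 11101 = 01010
  pos 6: 10100 XOR 11101 = 01001
  pos 7: 10010 XOR 11101 = 01111
  pos 8: 11110 XOR 11101 = 00011
  pos 11: 11000 XOR 11101 = 00101
Remainder (last 4 bits) = 0101. This is the CRC / FCS.

0101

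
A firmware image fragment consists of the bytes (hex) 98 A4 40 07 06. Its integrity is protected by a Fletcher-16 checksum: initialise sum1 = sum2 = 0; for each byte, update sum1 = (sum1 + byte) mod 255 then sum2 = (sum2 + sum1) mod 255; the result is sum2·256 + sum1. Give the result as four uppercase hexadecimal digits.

Running sums (mod 255):
  after byte 0 (98): sum1=152, sum2=152
  after byte 1 (A4): sum1=61, sum2=213
  after byte 2 (40): sum1=125, sum2=83
  after byte 3 (07): sum1=132, sum2=215
  after byte 4 (06): sum1=138, sum2=98
Checksum = sum2·256 + sum1 = 98·256 + 138 = 25226 = 0x628A.

628A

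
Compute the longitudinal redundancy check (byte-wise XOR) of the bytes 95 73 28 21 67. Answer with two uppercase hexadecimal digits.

XOR the bytes together:
  start with 0x95
  0x95 ⊕ 0x73 = 0xE6
  0xE6 ⊕ 0x28 = 0xCE
  0xCE ⊕ 0x21 = 0xEF
  0xEF ⊕ 0x67 = 0x88

88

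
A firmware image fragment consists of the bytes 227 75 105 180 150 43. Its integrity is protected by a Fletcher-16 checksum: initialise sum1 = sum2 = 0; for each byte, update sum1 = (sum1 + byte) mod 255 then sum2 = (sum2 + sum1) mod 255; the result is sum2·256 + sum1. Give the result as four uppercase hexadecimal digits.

EB0F

Running sums (mod 255):
  after byte 0 (227): sum1=227, sum2=227
  after byte 1 (75): sum1=47, sum2=19
  after byte 2 (105): sum1=152, sum2=171
  after byte 3 (180): sum1=77, sum2=248
  after byte 4 (150): sum1=227, sum2=220
  after byte 5 (43): sum1=15, sum2=235
Checksum = sum2·256 + sum1 = 235·256 + 15 = 60175 = 0xEB0F.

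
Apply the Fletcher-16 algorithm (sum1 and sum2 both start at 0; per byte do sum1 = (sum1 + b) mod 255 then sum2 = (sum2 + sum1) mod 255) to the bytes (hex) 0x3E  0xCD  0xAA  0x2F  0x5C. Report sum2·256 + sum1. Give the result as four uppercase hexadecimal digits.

Running sums (mod 255):
  after byte 0 (0x3E): sum1=62, sum2=62
  after byte 1 (0xCD): sum1=12, sum2=74
  after byte 2 (0xAA): sum1=182, sum2=1
  after byte 3 (0x2F): sum1=229, sum2=230
  after byte 4 (0x5C): sum1=66, sum2=41
Checksum = sum2·256 + sum1 = 41·256 + 66 = 10562 = 0x2942.

2942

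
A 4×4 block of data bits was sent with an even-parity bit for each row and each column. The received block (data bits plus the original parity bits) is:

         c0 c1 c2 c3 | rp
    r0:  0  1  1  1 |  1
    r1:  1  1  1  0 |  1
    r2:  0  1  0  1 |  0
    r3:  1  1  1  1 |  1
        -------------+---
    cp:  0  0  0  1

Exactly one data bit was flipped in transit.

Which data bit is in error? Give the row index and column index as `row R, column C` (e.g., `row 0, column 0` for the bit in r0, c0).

row 3, column 2

Recompute each row's even parity and compare to rp:
  r0: data parity 1, sent rp 1 → ok
  r1: data parity 1, sent rp 1 → ok
  r2: data parity 0, sent rp 0 → ok
  r3: data parity 0, sent rp 1 → mismatch
Recompute each column's even parity and compare to cp:
  c0: data parity 0, sent cp 0 → ok
  c1: data parity 0, sent cp 0 → ok
  c2: data parity 1, sent cp 0 → mismatch
  c3: data parity 1, sent cp 1 → ok
Exactly one row (r3) and one column (c2) fail → the flipped bit is at their intersection.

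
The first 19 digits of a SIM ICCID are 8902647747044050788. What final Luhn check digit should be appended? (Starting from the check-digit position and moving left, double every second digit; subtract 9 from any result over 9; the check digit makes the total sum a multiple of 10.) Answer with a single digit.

5

Partial digits right→left: 8 8 7 0 5 0 4 4 0 7 4 7 7 4 6 2 0 9 8
Double every second digit counting from the check-digit position (so the 1st, 3rd, 5th, ... of the partial from the right).
  doubled (with −9 where >9): 7 5 1 8 0 8 5 3 0 7 → sum 44
  kept as-is: 8 0 0 4 7 7 4 2 9 → sum 41
Total = 44 + 41 = 85.
Check digit = (10 − (85 mod 10)) mod 10 = 5.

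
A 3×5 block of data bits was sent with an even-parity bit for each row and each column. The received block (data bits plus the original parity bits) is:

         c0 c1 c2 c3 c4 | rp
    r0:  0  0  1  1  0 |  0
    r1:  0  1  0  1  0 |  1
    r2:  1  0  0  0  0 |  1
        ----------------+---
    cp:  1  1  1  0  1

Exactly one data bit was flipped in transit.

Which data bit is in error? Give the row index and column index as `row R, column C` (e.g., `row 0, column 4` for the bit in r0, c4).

Recompute each row's even parity and compare to rp:
  r0: data parity 0, sent rp 0 → ok
  r1: data parity 0, sent rp 1 → mismatch
  r2: data parity 1, sent rp 1 → ok
Recompute each column's even parity and compare to cp:
  c0: data parity 1, sent cp 1 → ok
  c1: data parity 1, sent cp 1 → ok
  c2: data parity 1, sent cp 1 → ok
  c3: data parity 0, sent cp 0 → ok
  c4: data parity 0, sent cp 1 → mismatch
Exactly one row (r1) and one column (c4) fail → the flipped bit is at their intersection.

row 1, column 4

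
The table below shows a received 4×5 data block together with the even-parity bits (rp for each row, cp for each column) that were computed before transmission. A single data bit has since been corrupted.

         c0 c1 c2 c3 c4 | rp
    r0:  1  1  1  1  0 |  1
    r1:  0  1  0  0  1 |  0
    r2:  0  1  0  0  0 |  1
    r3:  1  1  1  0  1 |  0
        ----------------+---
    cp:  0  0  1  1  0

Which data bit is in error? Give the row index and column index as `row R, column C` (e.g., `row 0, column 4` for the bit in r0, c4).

Recompute each row's even parity and compare to rp:
  r0: data parity 0, sent rp 1 → mismatch
  r1: data parity 0, sent rp 0 → ok
  r2: data parity 1, sent rp 1 → ok
  r3: data parity 0, sent rp 0 → ok
Recompute each column's even parity and compare to cp:
  c0: data parity 0, sent cp 0 → ok
  c1: data parity 0, sent cp 0 → ok
  c2: data parity 0, sent cp 1 → mismatch
  c3: data parity 1, sent cp 1 → ok
  c4: data parity 0, sent cp 0 → ok
Exactly one row (r0) and one column (c2) fail → the flipped bit is at their intersection.

row 0, column 2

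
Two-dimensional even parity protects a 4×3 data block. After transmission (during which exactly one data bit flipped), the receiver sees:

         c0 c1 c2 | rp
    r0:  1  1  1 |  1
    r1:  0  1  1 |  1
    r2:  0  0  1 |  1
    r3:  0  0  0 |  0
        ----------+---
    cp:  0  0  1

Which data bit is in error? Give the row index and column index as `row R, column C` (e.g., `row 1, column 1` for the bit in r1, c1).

row 1, column 0

Recompute each row's even parity and compare to rp:
  r0: data parity 1, sent rp 1 → ok
  r1: data parity 0, sent rp 1 → mismatch
  r2: data parity 1, sent rp 1 → ok
  r3: data parity 0, sent rp 0 → ok
Recompute each column's even parity and compare to cp:
  c0: data parity 1, sent cp 0 → mismatch
  c1: data parity 0, sent cp 0 → ok
  c2: data parity 1, sent cp 1 → ok
Exactly one row (r1) and one column (c0) fail → the flipped bit is at their intersection.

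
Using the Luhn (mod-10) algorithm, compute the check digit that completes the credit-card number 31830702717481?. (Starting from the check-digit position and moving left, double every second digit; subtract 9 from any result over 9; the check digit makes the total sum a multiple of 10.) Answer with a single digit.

Partial digits right→left: 1 8 4 7 1 7 2 0 7 0 3 8 1 3
Double every second digit counting from the check-digit position (so the 1st, 3rd, 5th, ... of the partial from the right).
  doubled (with −9 where >9): 2 8 2 4 5 6 2 → sum 29
  kept as-is: 8 7 7 0 0 8 3 → sum 33
Total = 29 + 33 = 62.
Check digit = (10 − (62 mod 10)) mod 10 = 8.

8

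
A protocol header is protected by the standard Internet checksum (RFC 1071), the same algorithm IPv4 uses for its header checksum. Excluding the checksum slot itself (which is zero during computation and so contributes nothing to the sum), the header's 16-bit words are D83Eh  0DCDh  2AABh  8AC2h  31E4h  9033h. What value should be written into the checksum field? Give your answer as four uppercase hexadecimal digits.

A26E

One's-complement addition (fold any carry out of bit 15 back into bit 0):
  0xD83E + 0x0DCD = 0x0E60B
  0xE60B + 0x2AAB = 0x110B6 → wrap carry → 0x10B7
  0x10B7 + 0x8AC2 = 0x09B79
  0x9B79 + 0x31E4 = 0x0CD5D
  0xCD5D + 0x9033 = 0x15D90 → wrap carry → 0x5D91
One's-complement sum = 0x5D91.
Checksum = ~0x5D91 & 0xFFFF = 0xA26E.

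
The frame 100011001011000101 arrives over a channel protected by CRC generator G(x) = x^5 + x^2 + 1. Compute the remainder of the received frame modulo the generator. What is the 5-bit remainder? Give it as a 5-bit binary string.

00000

Modulo-2 division of 100011001011000101 by 100101:
  pos 0: 100011 XOR 100101 = 000110
  pos 3: 110001 XOR 100101 = 010100
  pos 4: 101000 XOR 100101 = 001101
  pos 6: 110111 XOR 100101 = 010010
  pos 7: 100100 XOR 100101 = 000001
  pos 12: 100101 XOR 100101 = 000000
Remainder = 00000 (zero — the frame passes the CRC check).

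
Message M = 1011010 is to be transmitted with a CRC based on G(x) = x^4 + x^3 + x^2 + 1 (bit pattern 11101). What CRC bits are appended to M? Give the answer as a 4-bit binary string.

1100

Append 4 zeros: 10110100000. Divide by 11101 (XOR where the leading bit is 1):
  pos 0: 10110 XOR 11101 = 01011
  pos 1: 10111 XOR 11101 = 01010
  pos 2: 10100 XOR 11101 = 01001
  pos 3: 10010 XOR 11101 = 01111
  pos 4: 11110 XOR 11101 = 00011
Remainder (last 4 bits) = 1100. This is the CRC / FCS.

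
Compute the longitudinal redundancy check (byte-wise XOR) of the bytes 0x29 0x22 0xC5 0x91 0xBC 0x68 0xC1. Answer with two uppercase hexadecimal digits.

XOR the bytes together:
  start with 0x29
  0x29 ⊕ 0x22 = 0x0B
  0x0B ⊕ 0xC5 = 0xCE
  0xCE ⊕ 0x91 = 0x5F
  0x5F ⊕ 0xBC = 0xE3
  0xE3 ⊕ 0x68 = 0x8B
  0x8B ⊕ 0xC1 = 0x4A

4A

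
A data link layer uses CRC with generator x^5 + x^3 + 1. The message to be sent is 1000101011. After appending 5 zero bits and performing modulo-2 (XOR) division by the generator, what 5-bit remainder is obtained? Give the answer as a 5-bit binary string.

Append 5 zeros: 100010101100000. Divide by 101001 (XOR where the leading bit is 1):
  pos 0: 100010 XOR 101001 = 001011
  pos 2: 101110 XOR 101001 = 000111
  pos 5: 111110 XOR 101001 = 010111
  pos 6: 101110 XOR 101001 = 000111
  pos 9: 111000 XOR 101001 = 010001
Remainder (last 5 bits) = 10001. This is the CRC / FCS.

10001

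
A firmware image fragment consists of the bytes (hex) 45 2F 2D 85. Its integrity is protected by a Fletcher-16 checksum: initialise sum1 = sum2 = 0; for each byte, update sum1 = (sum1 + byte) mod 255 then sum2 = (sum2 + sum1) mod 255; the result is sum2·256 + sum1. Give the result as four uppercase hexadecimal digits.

8227

Running sums (mod 255):
  after byte 0 (45): sum1=69, sum2=69
  after byte 1 (2F): sum1=116, sum2=185
  after byte 2 (2D): sum1=161, sum2=91
  after byte 3 (85): sum1=39, sum2=130
Checksum = sum2·256 + sum1 = 130·256 + 39 = 33319 = 0x8227.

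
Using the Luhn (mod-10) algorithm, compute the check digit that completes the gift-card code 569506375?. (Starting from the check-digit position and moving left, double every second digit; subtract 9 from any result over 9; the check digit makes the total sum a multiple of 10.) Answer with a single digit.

9

Partial digits right→left: 5 7 3 6 0 5 9 6 5
Double every second digit counting from the check-digit position (so the 1st, 3rd, 5th, ... of the partial from the right).
  doubled (with −9 where >9): 1 6 0 9 1 → sum 17
  kept as-is: 7 6 5 6 → sum 24
Total = 17 + 24 = 41.
Check digit = (10 − (41 mod 10)) mod 10 = 9.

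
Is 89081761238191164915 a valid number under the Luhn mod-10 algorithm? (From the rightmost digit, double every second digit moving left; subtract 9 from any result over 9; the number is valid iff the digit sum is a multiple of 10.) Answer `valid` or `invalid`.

invalid

From the right, keep odd positions and double even positions (subtract 9 from any doubled value over 9):
  doubled (positions 2,4,...): 2 8 2 9 7 4 3 2 0 7 → sum 44
  kept (positions 1,3,...): 5 9 6 1 1 3 1 7 8 9 → sum 50
Total = 94.
94 mod 10 = 4, so the number is invalid.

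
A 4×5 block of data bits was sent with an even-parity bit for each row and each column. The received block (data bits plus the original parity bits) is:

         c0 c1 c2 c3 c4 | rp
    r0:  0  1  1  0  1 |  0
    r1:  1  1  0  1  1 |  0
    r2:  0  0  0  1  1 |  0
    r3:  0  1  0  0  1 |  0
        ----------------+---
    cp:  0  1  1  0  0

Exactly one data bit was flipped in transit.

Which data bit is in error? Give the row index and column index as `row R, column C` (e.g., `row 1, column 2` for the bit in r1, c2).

Recompute each row's even parity and compare to rp:
  r0: data parity 1, sent rp 0 → mismatch
  r1: data parity 0, sent rp 0 → ok
  r2: data parity 0, sent rp 0 → ok
  r3: data parity 0, sent rp 0 → ok
Recompute each column's even parity and compare to cp:
  c0: data parity 1, sent cp 0 → mismatch
  c1: data parity 1, sent cp 1 → ok
  c2: data parity 1, sent cp 1 → ok
  c3: data parity 0, sent cp 0 → ok
  c4: data parity 0, sent cp 0 → ok
Exactly one row (r0) and one column (c0) fail → the flipped bit is at their intersection.

row 0, column 0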